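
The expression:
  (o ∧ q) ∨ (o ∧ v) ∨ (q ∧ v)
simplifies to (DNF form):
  (o ∧ q) ∨ (o ∧ v) ∨ (q ∧ v)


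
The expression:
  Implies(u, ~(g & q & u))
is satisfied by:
  {g: False, u: False, q: False}
  {q: True, g: False, u: False}
  {u: True, g: False, q: False}
  {q: True, u: True, g: False}
  {g: True, q: False, u: False}
  {q: True, g: True, u: False}
  {u: True, g: True, q: False}


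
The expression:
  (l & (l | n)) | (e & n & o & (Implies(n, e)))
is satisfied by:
  {o: True, l: True, e: True, n: True}
  {o: True, l: True, e: True, n: False}
  {o: True, l: True, n: True, e: False}
  {o: True, l: True, n: False, e: False}
  {l: True, e: True, n: True, o: False}
  {l: True, e: True, n: False, o: False}
  {l: True, e: False, n: True, o: False}
  {l: True, e: False, n: False, o: False}
  {o: True, e: True, n: True, l: False}


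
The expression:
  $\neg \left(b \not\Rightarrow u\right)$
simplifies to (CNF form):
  $u \vee \neg b$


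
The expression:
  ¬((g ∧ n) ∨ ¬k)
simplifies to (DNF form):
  (k ∧ ¬g) ∨ (k ∧ ¬n)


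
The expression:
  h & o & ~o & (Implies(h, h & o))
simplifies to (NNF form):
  False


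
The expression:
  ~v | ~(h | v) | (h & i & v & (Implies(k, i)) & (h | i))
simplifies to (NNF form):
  ~v | (h & i)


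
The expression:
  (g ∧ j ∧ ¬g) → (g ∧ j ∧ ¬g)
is always true.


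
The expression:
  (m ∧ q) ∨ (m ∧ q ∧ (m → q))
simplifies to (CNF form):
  m ∧ q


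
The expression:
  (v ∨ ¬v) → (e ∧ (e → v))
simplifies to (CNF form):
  e ∧ v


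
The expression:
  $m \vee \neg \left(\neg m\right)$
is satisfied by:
  {m: True}


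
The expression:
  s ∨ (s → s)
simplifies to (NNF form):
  True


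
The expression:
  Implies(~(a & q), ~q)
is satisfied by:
  {a: True, q: False}
  {q: False, a: False}
  {q: True, a: True}


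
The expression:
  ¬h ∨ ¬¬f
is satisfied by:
  {f: True, h: False}
  {h: False, f: False}
  {h: True, f: True}


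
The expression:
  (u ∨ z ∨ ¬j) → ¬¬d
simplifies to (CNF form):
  (d ∨ j) ∧ (d ∨ ¬u) ∧ (d ∨ ¬z)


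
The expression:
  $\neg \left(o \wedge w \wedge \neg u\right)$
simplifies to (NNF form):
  $u \vee \neg o \vee \neg w$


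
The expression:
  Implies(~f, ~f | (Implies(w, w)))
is always true.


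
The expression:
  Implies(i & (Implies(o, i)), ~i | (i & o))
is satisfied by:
  {o: True, i: False}
  {i: False, o: False}
  {i: True, o: True}


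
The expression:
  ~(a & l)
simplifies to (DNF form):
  ~a | ~l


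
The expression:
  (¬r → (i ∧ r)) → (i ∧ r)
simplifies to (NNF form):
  i ∨ ¬r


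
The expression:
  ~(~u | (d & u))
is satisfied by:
  {u: True, d: False}


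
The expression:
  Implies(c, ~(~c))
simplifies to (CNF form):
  True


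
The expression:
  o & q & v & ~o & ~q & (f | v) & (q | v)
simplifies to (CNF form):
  False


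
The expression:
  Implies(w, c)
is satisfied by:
  {c: True, w: False}
  {w: False, c: False}
  {w: True, c: True}


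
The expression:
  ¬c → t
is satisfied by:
  {t: True, c: True}
  {t: True, c: False}
  {c: True, t: False}


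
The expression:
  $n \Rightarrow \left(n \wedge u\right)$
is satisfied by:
  {u: True, n: False}
  {n: False, u: False}
  {n: True, u: True}


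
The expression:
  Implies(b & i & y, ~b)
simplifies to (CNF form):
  ~b | ~i | ~y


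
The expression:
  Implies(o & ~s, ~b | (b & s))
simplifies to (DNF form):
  s | ~b | ~o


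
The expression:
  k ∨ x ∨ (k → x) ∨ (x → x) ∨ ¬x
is always true.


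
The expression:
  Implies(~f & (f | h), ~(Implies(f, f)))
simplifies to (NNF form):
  f | ~h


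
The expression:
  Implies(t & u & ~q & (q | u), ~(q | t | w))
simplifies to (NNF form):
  q | ~t | ~u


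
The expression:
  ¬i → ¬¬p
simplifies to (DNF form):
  i ∨ p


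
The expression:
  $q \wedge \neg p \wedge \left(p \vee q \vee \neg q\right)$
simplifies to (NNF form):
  $q \wedge \neg p$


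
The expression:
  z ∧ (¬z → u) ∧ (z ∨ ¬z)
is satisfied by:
  {z: True}


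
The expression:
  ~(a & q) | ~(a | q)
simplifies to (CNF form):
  ~a | ~q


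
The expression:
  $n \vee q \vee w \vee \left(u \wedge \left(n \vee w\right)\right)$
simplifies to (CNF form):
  $n \vee q \vee w$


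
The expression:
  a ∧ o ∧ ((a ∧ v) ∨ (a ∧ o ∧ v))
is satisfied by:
  {a: True, o: True, v: True}


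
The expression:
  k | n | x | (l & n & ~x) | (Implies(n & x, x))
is always true.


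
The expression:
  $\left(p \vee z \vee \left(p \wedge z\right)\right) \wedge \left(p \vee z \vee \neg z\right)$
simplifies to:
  $p \vee z$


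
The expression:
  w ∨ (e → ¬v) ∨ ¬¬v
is always true.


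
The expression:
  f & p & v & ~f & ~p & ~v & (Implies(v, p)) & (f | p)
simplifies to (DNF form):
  False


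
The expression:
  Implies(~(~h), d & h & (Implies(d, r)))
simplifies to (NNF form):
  ~h | (d & r)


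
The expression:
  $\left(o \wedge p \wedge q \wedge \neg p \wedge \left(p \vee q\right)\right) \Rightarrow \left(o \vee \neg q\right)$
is always true.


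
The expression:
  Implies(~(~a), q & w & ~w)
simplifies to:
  ~a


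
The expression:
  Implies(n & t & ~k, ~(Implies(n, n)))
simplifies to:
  k | ~n | ~t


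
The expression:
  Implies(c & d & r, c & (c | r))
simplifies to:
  True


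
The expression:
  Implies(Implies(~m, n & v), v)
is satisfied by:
  {v: True, m: False}
  {m: False, v: False}
  {m: True, v: True}


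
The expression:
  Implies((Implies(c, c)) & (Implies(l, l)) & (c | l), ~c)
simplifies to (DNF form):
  ~c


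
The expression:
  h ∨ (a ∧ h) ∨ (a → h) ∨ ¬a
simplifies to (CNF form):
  h ∨ ¬a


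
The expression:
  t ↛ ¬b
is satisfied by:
  {t: True, b: True}


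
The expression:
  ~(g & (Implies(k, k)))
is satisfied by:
  {g: False}


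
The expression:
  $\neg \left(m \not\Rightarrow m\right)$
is always true.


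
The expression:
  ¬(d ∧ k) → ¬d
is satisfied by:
  {k: True, d: False}
  {d: False, k: False}
  {d: True, k: True}


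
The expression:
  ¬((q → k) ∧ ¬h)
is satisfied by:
  {h: True, q: True, k: False}
  {h: True, q: False, k: False}
  {h: True, k: True, q: True}
  {h: True, k: True, q: False}
  {q: True, k: False, h: False}


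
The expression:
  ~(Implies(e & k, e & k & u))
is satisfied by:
  {e: True, k: True, u: False}


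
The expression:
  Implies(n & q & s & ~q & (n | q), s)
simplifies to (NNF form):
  True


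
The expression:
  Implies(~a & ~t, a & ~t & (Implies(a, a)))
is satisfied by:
  {a: True, t: True}
  {a: True, t: False}
  {t: True, a: False}


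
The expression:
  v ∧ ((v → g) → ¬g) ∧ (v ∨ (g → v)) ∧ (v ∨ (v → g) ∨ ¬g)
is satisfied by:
  {v: True, g: False}


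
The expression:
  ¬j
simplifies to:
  ¬j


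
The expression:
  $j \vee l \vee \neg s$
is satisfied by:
  {j: True, l: True, s: False}
  {j: True, s: False, l: False}
  {l: True, s: False, j: False}
  {l: False, s: False, j: False}
  {j: True, l: True, s: True}
  {j: True, s: True, l: False}
  {l: True, s: True, j: False}


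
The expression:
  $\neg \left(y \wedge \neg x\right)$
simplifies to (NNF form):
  $x \vee \neg y$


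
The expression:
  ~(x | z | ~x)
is never true.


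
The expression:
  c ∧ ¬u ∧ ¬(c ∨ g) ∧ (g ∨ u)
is never true.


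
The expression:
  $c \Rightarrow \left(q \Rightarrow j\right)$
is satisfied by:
  {j: True, c: False, q: False}
  {j: False, c: False, q: False}
  {q: True, j: True, c: False}
  {q: True, j: False, c: False}
  {c: True, j: True, q: False}
  {c: True, j: False, q: False}
  {c: True, q: True, j: True}


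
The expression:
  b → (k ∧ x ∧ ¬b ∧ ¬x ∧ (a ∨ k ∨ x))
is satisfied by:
  {b: False}


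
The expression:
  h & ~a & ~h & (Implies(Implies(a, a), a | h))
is never true.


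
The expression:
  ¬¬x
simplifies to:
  x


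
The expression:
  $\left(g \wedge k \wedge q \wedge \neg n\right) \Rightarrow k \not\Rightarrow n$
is always true.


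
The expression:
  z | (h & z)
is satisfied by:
  {z: True}


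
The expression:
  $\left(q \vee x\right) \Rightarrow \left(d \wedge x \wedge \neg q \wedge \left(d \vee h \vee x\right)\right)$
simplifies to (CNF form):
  $\neg q \wedge \left(d \vee \neg x\right)$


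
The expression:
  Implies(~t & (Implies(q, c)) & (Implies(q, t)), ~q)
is always true.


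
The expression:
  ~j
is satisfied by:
  {j: False}


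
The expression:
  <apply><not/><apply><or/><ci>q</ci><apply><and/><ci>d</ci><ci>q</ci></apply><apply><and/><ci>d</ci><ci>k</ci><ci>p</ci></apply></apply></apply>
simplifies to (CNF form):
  <apply><and/><apply><not/><ci>q</ci></apply><apply><or/><apply><not/><ci>d</ci></apply><apply><not/><ci>k</ci></apply><apply><not/><ci>p</ci></apply></apply></apply>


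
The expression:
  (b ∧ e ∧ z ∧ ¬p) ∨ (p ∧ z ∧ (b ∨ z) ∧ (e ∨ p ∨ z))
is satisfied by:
  {e: True, p: True, z: True, b: True}
  {e: True, p: True, z: True, b: False}
  {p: True, z: True, b: True, e: False}
  {p: True, z: True, b: False, e: False}
  {e: True, z: True, b: True, p: False}


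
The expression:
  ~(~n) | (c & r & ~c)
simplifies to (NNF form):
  n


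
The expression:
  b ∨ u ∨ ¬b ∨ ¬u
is always true.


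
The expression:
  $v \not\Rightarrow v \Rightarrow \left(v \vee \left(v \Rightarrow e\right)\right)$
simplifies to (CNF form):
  $\text{True}$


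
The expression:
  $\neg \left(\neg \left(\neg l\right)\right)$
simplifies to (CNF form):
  $\neg l$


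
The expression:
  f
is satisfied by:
  {f: True}


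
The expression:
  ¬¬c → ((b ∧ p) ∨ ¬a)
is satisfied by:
  {p: True, b: True, c: False, a: False}
  {p: True, b: False, c: False, a: False}
  {b: True, p: False, c: False, a: False}
  {p: False, b: False, c: False, a: False}
  {a: True, p: True, b: True, c: False}
  {a: True, p: True, b: False, c: False}
  {a: True, b: True, p: False, c: False}
  {a: True, b: False, p: False, c: False}
  {p: True, c: True, b: True, a: False}
  {p: True, c: True, b: False, a: False}
  {c: True, b: True, p: False, a: False}
  {c: True, p: False, b: False, a: False}
  {a: True, p: True, c: True, b: True}


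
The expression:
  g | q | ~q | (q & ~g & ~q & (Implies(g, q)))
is always true.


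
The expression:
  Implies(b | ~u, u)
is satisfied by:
  {u: True}


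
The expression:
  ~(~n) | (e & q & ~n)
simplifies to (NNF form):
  n | (e & q)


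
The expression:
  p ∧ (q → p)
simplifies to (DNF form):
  p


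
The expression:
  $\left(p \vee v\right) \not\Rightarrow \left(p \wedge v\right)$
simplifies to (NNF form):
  $\left(p \wedge \neg v\right) \vee \left(v \wedge \neg p\right)$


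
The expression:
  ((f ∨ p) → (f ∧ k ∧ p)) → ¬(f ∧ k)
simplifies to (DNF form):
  ¬f ∨ ¬k ∨ ¬p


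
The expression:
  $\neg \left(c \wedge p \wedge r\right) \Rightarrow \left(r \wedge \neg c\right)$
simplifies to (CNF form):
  $r \wedge \left(p \vee \neg c\right)$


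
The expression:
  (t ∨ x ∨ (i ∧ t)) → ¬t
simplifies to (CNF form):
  ¬t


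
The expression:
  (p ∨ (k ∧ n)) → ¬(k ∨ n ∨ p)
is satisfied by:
  {p: False, k: False, n: False}
  {n: True, p: False, k: False}
  {k: True, p: False, n: False}


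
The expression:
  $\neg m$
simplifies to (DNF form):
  $\neg m$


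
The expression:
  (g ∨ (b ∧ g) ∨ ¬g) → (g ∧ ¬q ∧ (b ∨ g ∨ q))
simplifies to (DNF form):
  g ∧ ¬q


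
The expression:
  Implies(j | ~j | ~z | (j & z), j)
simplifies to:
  j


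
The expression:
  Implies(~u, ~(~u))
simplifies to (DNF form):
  u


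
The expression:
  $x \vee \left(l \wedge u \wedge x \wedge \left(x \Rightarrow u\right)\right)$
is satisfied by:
  {x: True}


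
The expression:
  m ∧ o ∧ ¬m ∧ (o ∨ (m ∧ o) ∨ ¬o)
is never true.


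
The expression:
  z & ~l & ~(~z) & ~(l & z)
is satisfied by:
  {z: True, l: False}


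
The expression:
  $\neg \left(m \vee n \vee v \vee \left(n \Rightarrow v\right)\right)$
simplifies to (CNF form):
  $\text{False}$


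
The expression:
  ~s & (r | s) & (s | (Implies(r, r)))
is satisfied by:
  {r: True, s: False}


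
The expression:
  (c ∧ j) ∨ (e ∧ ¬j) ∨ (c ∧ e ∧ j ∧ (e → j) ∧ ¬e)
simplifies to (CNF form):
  (c ∨ e) ∧ (c ∨ ¬j) ∧ (e ∨ j) ∧ (j ∨ ¬j)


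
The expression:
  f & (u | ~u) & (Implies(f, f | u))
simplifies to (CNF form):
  f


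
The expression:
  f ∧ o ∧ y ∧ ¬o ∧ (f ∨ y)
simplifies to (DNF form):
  False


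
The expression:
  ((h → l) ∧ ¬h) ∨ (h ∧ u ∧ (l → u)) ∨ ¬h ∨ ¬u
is always true.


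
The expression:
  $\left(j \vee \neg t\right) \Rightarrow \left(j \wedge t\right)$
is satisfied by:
  {t: True}


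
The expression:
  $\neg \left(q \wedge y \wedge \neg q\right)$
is always true.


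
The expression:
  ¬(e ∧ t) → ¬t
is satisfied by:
  {e: True, t: False}
  {t: False, e: False}
  {t: True, e: True}


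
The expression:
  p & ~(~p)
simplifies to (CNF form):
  p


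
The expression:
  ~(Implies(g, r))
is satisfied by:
  {g: True, r: False}


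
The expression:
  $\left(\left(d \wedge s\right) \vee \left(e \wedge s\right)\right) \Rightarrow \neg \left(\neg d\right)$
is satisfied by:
  {d: True, s: False, e: False}
  {s: False, e: False, d: False}
  {d: True, e: True, s: False}
  {e: True, s: False, d: False}
  {d: True, s: True, e: False}
  {s: True, d: False, e: False}
  {d: True, e: True, s: True}


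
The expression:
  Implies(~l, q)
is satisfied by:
  {q: True, l: True}
  {q: True, l: False}
  {l: True, q: False}


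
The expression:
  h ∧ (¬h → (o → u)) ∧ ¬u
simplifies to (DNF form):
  h ∧ ¬u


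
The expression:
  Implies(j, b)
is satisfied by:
  {b: True, j: False}
  {j: False, b: False}
  {j: True, b: True}


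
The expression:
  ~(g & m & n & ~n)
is always true.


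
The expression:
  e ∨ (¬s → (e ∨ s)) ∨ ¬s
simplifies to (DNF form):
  True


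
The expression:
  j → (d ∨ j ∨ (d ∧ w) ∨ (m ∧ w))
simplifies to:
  True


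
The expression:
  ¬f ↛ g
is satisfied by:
  {g: True, f: False}
  {f: False, g: False}
  {f: True, g: True}


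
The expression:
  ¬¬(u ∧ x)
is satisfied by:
  {u: True, x: True}


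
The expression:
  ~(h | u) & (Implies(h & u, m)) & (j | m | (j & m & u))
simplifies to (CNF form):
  ~h & ~u & (j | m)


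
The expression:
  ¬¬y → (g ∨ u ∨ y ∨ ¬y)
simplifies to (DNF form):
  True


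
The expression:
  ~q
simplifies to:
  ~q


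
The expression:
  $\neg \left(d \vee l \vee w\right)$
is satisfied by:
  {d: False, w: False, l: False}


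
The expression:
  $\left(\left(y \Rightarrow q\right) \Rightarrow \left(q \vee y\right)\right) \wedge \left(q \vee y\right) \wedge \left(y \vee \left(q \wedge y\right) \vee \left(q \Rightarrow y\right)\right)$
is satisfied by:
  {y: True}


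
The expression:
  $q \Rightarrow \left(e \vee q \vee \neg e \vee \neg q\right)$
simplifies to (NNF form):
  $\text{True}$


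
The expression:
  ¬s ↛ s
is always true.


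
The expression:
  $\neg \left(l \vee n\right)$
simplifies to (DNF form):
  $\neg l \wedge \neg n$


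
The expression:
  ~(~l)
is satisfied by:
  {l: True}


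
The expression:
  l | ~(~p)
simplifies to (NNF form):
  l | p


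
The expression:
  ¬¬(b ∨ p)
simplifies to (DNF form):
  b ∨ p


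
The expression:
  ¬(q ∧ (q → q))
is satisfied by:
  {q: False}


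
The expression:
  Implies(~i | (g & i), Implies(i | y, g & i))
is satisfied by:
  {i: True, y: False}
  {y: False, i: False}
  {y: True, i: True}


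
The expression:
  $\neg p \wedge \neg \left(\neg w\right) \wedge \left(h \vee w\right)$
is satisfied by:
  {w: True, p: False}


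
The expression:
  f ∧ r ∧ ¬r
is never true.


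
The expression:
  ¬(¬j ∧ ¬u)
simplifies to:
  j ∨ u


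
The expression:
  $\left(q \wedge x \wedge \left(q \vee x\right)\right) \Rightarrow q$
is always true.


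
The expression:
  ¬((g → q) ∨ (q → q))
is never true.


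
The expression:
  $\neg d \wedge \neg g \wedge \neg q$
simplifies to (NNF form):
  $\neg d \wedge \neg g \wedge \neg q$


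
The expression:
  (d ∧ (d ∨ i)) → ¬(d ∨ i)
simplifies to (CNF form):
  ¬d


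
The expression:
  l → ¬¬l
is always true.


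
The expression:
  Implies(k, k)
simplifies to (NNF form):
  True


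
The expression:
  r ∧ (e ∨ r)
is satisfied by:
  {r: True}


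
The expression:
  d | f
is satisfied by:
  {d: True, f: True}
  {d: True, f: False}
  {f: True, d: False}


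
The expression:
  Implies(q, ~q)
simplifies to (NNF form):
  ~q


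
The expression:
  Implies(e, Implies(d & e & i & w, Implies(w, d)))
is always true.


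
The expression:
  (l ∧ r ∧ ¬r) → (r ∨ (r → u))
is always true.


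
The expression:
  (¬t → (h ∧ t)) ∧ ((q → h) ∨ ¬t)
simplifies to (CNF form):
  t ∧ (h ∨ ¬q)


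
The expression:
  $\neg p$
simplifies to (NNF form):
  $\neg p$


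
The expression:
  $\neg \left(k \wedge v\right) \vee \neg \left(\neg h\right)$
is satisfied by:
  {h: True, k: False, v: False}
  {k: False, v: False, h: False}
  {v: True, h: True, k: False}
  {v: True, k: False, h: False}
  {h: True, k: True, v: False}
  {k: True, h: False, v: False}
  {v: True, k: True, h: True}


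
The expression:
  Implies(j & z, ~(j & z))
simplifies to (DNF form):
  ~j | ~z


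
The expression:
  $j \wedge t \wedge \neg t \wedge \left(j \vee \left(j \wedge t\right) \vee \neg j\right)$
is never true.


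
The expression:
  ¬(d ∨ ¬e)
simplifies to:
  e ∧ ¬d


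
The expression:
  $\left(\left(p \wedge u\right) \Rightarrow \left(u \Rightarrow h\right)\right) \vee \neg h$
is always true.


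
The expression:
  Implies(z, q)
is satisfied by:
  {q: True, z: False}
  {z: False, q: False}
  {z: True, q: True}


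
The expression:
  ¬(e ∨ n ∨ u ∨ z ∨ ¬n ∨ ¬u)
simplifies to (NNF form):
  False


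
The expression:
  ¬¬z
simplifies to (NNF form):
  z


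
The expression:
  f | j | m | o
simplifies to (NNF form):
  f | j | m | o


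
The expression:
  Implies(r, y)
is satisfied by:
  {y: True, r: False}
  {r: False, y: False}
  {r: True, y: True}


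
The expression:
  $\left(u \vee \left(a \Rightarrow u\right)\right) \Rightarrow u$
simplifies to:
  $a \vee u$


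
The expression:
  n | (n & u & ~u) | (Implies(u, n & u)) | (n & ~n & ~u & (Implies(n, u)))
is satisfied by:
  {n: True, u: False}
  {u: False, n: False}
  {u: True, n: True}


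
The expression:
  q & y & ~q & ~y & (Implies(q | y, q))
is never true.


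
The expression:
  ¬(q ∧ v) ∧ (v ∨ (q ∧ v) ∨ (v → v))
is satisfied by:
  {v: False, q: False}
  {q: True, v: False}
  {v: True, q: False}


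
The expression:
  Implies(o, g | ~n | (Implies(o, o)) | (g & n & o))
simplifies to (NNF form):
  True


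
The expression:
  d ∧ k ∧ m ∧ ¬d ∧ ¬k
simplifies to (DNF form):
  False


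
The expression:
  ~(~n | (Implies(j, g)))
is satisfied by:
  {j: True, n: True, g: False}


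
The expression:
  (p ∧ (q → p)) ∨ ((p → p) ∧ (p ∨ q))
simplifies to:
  p ∨ q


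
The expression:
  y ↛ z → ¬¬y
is always true.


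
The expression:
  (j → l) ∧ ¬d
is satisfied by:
  {l: True, d: False, j: False}
  {d: False, j: False, l: False}
  {j: True, l: True, d: False}


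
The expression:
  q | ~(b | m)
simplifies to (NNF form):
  q | (~b & ~m)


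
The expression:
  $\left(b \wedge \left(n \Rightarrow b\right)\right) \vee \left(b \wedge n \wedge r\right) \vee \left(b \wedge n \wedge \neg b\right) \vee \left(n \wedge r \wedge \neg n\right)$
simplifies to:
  $b$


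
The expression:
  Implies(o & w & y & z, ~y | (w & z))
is always true.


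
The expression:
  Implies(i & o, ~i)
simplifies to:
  ~i | ~o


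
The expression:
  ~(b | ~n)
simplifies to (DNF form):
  n & ~b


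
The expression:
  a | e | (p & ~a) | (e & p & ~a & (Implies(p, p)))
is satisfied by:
  {a: True, e: True, p: True}
  {a: True, e: True, p: False}
  {a: True, p: True, e: False}
  {a: True, p: False, e: False}
  {e: True, p: True, a: False}
  {e: True, p: False, a: False}
  {p: True, e: False, a: False}


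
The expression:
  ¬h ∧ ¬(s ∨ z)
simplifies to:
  ¬h ∧ ¬s ∧ ¬z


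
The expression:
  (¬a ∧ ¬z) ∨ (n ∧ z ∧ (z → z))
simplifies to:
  (n ∧ z) ∨ (¬a ∧ ¬z)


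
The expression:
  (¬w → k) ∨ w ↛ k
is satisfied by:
  {k: True, w: True}
  {k: True, w: False}
  {w: True, k: False}


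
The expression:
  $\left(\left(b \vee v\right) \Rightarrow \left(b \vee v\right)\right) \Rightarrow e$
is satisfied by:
  {e: True}


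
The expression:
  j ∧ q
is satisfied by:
  {j: True, q: True}


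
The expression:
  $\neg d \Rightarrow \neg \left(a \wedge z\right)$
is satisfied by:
  {d: True, z: False, a: False}
  {z: False, a: False, d: False}
  {a: True, d: True, z: False}
  {a: True, z: False, d: False}
  {d: True, z: True, a: False}
  {z: True, d: False, a: False}
  {a: True, z: True, d: True}


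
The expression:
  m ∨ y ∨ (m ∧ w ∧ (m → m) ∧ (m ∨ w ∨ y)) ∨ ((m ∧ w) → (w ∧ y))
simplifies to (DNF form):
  True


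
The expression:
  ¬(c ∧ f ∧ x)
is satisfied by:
  {c: False, x: False, f: False}
  {f: True, c: False, x: False}
  {x: True, c: False, f: False}
  {f: True, x: True, c: False}
  {c: True, f: False, x: False}
  {f: True, c: True, x: False}
  {x: True, c: True, f: False}


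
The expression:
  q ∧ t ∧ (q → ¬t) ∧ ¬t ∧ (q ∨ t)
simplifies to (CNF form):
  False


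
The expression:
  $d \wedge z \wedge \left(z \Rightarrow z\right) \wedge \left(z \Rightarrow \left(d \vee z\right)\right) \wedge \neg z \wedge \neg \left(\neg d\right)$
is never true.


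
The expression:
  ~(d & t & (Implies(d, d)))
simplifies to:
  ~d | ~t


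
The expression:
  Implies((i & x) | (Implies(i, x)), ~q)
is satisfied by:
  {i: True, x: False, q: False}
  {x: False, q: False, i: False}
  {i: True, x: True, q: False}
  {x: True, i: False, q: False}
  {q: True, i: True, x: False}


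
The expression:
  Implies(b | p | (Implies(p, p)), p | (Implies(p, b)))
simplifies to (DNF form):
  True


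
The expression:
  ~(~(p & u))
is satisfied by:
  {p: True, u: True}


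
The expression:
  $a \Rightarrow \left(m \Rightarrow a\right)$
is always true.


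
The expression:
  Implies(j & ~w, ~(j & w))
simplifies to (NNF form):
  True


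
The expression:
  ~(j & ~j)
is always true.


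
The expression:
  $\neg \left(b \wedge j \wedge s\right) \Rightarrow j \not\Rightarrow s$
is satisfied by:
  {b: True, j: True, s: False}
  {j: True, s: False, b: False}
  {b: True, s: True, j: True}


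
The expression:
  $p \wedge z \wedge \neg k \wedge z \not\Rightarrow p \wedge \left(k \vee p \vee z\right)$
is never true.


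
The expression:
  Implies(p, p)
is always true.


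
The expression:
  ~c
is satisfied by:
  {c: False}


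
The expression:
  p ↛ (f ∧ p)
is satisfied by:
  {p: True, f: False}


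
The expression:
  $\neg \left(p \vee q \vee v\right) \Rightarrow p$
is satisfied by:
  {q: True, v: True, p: True}
  {q: True, v: True, p: False}
  {q: True, p: True, v: False}
  {q: True, p: False, v: False}
  {v: True, p: True, q: False}
  {v: True, p: False, q: False}
  {p: True, v: False, q: False}


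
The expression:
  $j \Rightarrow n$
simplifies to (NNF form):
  $n \vee \neg j$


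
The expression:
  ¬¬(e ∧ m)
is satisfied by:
  {m: True, e: True}


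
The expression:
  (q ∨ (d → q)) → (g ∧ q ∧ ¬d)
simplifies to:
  (d ∨ g) ∧ (d ∨ q) ∧ (¬d ∨ ¬q)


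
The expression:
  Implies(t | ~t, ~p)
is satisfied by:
  {p: False}


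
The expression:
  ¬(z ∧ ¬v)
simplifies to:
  v ∨ ¬z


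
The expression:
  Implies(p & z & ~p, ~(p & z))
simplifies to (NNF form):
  True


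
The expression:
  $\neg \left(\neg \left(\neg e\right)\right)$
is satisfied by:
  {e: False}


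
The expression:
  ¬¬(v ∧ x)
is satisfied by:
  {x: True, v: True}


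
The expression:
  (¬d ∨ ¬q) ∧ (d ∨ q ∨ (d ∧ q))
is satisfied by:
  {q: True, d: False}
  {d: True, q: False}


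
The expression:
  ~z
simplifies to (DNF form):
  ~z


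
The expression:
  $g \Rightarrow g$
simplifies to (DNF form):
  $\text{True}$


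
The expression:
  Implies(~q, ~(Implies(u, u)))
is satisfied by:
  {q: True}


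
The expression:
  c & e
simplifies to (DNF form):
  c & e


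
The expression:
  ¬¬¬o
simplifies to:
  ¬o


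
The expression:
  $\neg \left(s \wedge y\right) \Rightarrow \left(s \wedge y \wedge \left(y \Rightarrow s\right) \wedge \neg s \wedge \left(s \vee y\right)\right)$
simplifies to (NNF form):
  $s \wedge y$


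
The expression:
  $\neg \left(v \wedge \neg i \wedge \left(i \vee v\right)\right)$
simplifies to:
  $i \vee \neg v$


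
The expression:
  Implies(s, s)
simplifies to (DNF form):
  True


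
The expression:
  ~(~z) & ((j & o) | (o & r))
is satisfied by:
  {z: True, r: True, j: True, o: True}
  {z: True, r: True, o: True, j: False}
  {z: True, j: True, o: True, r: False}


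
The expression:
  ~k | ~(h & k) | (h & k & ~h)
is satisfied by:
  {h: False, k: False}
  {k: True, h: False}
  {h: True, k: False}


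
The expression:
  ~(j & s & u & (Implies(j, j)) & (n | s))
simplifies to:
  ~j | ~s | ~u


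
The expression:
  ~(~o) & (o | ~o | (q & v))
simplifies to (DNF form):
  o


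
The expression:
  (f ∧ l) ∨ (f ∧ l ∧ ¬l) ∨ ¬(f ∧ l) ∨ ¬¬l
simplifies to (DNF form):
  True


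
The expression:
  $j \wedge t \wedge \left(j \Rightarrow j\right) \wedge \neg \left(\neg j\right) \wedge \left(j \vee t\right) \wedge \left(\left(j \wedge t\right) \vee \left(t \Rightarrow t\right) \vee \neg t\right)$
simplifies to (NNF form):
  $j \wedge t$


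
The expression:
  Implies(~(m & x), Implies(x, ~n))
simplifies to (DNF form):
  m | ~n | ~x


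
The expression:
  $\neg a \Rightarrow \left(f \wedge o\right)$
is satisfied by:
  {a: True, o: True, f: True}
  {a: True, o: True, f: False}
  {a: True, f: True, o: False}
  {a: True, f: False, o: False}
  {o: True, f: True, a: False}


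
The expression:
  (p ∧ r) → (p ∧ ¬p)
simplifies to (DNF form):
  ¬p ∨ ¬r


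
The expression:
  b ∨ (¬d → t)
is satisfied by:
  {b: True, d: True, t: True}
  {b: True, d: True, t: False}
  {b: True, t: True, d: False}
  {b: True, t: False, d: False}
  {d: True, t: True, b: False}
  {d: True, t: False, b: False}
  {t: True, d: False, b: False}


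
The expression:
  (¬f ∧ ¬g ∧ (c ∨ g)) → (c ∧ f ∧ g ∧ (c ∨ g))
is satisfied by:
  {g: True, f: True, c: False}
  {g: True, f: False, c: False}
  {f: True, g: False, c: False}
  {g: False, f: False, c: False}
  {g: True, c: True, f: True}
  {g: True, c: True, f: False}
  {c: True, f: True, g: False}


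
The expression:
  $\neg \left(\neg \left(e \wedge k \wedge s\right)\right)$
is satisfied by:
  {e: True, s: True, k: True}


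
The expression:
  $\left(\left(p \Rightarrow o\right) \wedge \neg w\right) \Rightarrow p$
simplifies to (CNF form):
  $p \vee w$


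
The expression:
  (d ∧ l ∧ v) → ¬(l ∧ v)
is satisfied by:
  {l: False, v: False, d: False}
  {d: True, l: False, v: False}
  {v: True, l: False, d: False}
  {d: True, v: True, l: False}
  {l: True, d: False, v: False}
  {d: True, l: True, v: False}
  {v: True, l: True, d: False}


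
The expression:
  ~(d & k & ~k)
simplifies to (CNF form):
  True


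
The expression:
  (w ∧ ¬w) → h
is always true.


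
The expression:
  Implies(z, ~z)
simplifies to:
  ~z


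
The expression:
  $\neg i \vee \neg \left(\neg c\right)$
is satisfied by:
  {c: True, i: False}
  {i: False, c: False}
  {i: True, c: True}


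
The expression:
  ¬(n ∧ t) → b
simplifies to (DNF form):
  b ∨ (n ∧ t)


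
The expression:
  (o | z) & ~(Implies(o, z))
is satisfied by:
  {o: True, z: False}


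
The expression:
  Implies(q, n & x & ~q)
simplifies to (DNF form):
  ~q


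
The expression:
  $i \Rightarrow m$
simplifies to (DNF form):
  $m \vee \neg i$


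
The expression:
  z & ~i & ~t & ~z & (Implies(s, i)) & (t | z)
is never true.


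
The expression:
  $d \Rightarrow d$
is always true.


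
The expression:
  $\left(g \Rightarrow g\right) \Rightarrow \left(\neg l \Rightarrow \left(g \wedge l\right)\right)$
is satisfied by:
  {l: True}


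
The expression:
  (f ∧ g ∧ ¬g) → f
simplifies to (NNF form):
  True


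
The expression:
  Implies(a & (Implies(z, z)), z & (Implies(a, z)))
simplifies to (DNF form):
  z | ~a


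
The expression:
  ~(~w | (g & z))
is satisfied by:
  {w: True, g: False, z: False}
  {z: True, w: True, g: False}
  {g: True, w: True, z: False}


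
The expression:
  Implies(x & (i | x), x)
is always true.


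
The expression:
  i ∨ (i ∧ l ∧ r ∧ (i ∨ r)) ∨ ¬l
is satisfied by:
  {i: True, l: False}
  {l: False, i: False}
  {l: True, i: True}


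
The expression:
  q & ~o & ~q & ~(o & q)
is never true.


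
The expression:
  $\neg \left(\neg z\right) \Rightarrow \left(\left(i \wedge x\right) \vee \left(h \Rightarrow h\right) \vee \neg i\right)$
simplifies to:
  $\text{True}$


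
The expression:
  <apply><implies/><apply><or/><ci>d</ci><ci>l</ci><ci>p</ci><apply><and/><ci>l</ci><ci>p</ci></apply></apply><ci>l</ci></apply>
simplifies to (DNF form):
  <apply><or/><ci>l</ci><apply><and/><apply><not/><ci>d</ci></apply><apply><not/><ci>p</ci></apply></apply></apply>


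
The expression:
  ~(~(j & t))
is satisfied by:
  {t: True, j: True}


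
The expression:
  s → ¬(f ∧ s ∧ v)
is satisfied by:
  {s: False, v: False, f: False}
  {f: True, s: False, v: False}
  {v: True, s: False, f: False}
  {f: True, v: True, s: False}
  {s: True, f: False, v: False}
  {f: True, s: True, v: False}
  {v: True, s: True, f: False}


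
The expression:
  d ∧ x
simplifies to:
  d ∧ x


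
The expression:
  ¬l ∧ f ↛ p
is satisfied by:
  {f: True, p: False, l: False}


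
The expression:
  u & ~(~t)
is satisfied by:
  {t: True, u: True}


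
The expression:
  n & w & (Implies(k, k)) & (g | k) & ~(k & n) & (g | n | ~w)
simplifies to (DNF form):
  g & n & w & ~k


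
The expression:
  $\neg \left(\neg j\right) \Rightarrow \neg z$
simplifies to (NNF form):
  $\neg j \vee \neg z$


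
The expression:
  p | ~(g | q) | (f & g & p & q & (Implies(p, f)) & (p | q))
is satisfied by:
  {p: True, g: False, q: False}
  {q: True, p: True, g: False}
  {p: True, g: True, q: False}
  {q: True, p: True, g: True}
  {q: False, g: False, p: False}


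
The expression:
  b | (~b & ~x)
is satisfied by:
  {b: True, x: False}
  {x: False, b: False}
  {x: True, b: True}


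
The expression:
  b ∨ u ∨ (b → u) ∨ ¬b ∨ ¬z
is always true.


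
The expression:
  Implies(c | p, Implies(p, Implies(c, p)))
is always true.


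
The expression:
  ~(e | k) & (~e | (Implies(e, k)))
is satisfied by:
  {e: False, k: False}


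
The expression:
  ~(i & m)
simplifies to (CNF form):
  ~i | ~m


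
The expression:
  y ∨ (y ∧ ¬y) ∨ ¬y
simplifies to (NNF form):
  True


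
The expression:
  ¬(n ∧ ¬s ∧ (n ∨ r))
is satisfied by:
  {s: True, n: False}
  {n: False, s: False}
  {n: True, s: True}


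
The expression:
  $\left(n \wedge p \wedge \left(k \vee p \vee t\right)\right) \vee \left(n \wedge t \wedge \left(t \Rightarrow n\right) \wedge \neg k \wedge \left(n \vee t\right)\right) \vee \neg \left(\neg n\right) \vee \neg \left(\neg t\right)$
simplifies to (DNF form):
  $n \vee t$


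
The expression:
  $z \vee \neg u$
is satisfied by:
  {z: True, u: False}
  {u: False, z: False}
  {u: True, z: True}


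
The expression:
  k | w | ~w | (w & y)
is always true.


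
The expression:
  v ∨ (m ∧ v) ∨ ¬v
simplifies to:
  True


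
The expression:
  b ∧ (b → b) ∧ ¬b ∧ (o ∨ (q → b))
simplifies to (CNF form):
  False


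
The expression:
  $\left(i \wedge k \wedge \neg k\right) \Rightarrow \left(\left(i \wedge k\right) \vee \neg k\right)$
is always true.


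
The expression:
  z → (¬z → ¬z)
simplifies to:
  True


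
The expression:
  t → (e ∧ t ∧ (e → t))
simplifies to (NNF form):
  e ∨ ¬t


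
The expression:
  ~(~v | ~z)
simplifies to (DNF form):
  v & z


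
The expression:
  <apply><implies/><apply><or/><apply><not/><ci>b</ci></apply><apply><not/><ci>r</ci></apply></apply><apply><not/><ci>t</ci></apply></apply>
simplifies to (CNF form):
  <apply><and/><apply><or/><ci>b</ci><apply><not/><ci>t</ci></apply></apply><apply><or/><ci>r</ci><apply><not/><ci>t</ci></apply></apply></apply>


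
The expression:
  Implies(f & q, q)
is always true.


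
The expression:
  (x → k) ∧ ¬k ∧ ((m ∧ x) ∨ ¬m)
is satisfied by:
  {x: False, k: False, m: False}


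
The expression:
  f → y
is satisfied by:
  {y: True, f: False}
  {f: False, y: False}
  {f: True, y: True}


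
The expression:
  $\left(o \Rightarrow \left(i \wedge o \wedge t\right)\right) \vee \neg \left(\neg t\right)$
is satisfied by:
  {t: True, o: False}
  {o: False, t: False}
  {o: True, t: True}


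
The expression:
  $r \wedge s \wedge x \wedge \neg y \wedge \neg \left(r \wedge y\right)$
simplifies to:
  $r \wedge s \wedge x \wedge \neg y$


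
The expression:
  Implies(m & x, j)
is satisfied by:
  {j: True, m: False, x: False}
  {j: False, m: False, x: False}
  {x: True, j: True, m: False}
  {x: True, j: False, m: False}
  {m: True, j: True, x: False}
  {m: True, j: False, x: False}
  {m: True, x: True, j: True}


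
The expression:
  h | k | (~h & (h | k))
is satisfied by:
  {k: True, h: True}
  {k: True, h: False}
  {h: True, k: False}


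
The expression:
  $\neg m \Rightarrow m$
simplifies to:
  $m$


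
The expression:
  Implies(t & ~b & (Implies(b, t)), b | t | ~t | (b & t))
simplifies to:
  True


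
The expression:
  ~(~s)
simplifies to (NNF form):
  s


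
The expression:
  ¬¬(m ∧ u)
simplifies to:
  m ∧ u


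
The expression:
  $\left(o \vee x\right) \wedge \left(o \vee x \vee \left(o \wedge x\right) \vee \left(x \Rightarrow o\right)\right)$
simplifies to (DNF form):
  $o \vee x$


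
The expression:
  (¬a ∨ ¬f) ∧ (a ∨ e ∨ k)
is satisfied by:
  {k: True, e: True, f: False, a: False}
  {k: True, f: False, e: False, a: False}
  {e: True, k: False, f: False, a: False}
  {k: True, f: True, e: True, a: False}
  {k: True, f: True, e: False, a: False}
  {f: True, e: True, k: False, a: False}
  {a: True, e: True, k: True, f: False}
  {a: True, k: True, f: False, e: False}
  {a: True, e: True, k: False, f: False}
  {a: True, k: False, f: False, e: False}


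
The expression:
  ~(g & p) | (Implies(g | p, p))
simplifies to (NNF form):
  True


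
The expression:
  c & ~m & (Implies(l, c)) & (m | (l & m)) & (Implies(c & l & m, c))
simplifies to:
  False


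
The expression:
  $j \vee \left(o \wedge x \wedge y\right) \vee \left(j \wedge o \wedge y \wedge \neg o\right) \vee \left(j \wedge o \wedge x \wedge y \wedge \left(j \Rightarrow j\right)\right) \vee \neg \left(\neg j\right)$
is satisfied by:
  {o: True, j: True, x: True, y: True}
  {o: True, j: True, x: True, y: False}
  {o: True, j: True, y: True, x: False}
  {o: True, j: True, y: False, x: False}
  {j: True, x: True, y: True, o: False}
  {j: True, x: True, y: False, o: False}
  {j: True, x: False, y: True, o: False}
  {j: True, x: False, y: False, o: False}
  {o: True, x: True, y: True, j: False}


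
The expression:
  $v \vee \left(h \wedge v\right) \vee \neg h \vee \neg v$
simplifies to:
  $\text{True}$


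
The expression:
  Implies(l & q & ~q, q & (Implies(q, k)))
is always true.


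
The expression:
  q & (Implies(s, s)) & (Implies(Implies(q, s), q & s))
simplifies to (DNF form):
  q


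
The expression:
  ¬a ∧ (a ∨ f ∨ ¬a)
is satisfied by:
  {a: False}


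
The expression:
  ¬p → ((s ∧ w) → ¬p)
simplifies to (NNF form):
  True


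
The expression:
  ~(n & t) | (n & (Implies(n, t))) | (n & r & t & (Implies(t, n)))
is always true.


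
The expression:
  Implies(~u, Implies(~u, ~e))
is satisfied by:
  {u: True, e: False}
  {e: False, u: False}
  {e: True, u: True}


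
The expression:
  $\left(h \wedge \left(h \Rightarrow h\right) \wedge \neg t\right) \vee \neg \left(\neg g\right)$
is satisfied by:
  {g: True, h: True, t: False}
  {g: True, h: False, t: False}
  {t: True, g: True, h: True}
  {t: True, g: True, h: False}
  {h: True, t: False, g: False}


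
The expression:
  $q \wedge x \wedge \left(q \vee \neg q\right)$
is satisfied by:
  {x: True, q: True}


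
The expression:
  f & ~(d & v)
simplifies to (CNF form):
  f & (~d | ~v)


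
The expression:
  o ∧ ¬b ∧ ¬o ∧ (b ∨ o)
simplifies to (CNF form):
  False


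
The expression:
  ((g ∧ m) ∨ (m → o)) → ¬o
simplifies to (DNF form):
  ¬o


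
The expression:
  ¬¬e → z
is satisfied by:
  {z: True, e: False}
  {e: False, z: False}
  {e: True, z: True}


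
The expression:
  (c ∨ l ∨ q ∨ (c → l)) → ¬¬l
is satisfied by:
  {l: True}


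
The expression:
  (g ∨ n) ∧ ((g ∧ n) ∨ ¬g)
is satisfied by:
  {n: True}


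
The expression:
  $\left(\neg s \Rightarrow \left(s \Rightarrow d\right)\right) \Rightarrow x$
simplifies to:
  $x$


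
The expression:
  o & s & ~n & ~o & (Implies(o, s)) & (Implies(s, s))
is never true.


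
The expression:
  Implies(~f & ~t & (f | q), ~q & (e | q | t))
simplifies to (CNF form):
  f | t | ~q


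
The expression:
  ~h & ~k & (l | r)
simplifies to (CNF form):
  ~h & ~k & (l | r)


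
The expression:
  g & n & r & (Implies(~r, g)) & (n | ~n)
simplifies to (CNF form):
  g & n & r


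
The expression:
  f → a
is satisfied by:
  {a: True, f: False}
  {f: False, a: False}
  {f: True, a: True}
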